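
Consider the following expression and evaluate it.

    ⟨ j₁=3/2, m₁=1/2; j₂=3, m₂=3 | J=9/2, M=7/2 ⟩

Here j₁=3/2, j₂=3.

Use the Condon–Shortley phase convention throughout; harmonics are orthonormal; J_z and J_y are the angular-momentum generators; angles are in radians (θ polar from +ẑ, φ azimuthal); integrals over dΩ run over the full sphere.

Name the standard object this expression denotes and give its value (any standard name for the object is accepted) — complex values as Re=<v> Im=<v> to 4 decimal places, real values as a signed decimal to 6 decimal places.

Clebsch–Gordan coefficient, +√(1/3) ≈ +0.577350

This is a Clebsch–Gordan (vector-coupling) coefficient.
√[10·0!3!6!/10! · 2!1!6!0!8!1!] = √(691200)
  +(−1)^0/∏(0,0,1,6,2,0)! = 1/1440  (running 1/1440)
⟨..|..⟩ = √(691200)·(1/1440) = +0.577350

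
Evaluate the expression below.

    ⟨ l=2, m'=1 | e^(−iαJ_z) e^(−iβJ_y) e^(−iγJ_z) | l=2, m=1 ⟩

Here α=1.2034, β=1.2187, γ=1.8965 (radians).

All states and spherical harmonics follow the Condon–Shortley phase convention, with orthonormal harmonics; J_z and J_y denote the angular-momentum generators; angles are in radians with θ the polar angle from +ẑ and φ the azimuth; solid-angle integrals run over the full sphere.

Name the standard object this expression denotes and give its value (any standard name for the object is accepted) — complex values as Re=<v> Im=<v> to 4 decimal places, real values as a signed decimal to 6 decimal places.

This is a Wigner D-matrix element — the rotation-matrix element ⟨l m'| R(α,β,γ) |l m⟩ in the angular-momentum basis.
D^2_{1,1}(1.2034,1.2187,1.8965) = e^{-i·1·1.2034}·d^2_{1,1}(1.2187)·e^{-i·1·1.8965}. Compute d first:
With c≡cos(β/2)=0.820020 and s≡sin(β/2)=0.572335, N=[6·1·6·1]^{1/2}=6.000000
Admissible k: 0..1 (factorial args all ≥0)
  k=0: (−1)^0·6.0000/(6)·0.8200^4·0.5723^0 = +0.452166
  k=1: (−1)^1·6.0000/(2)·0.8200^2·0.5723^2 = -0.660800
d^2_{1,1}(1.2187) = +0.452166 -0.660800 = -0.208634
Phases: e^{-i·(1)·1.2034}=+0.359187-0.933266i, e^{-i·(1)·1.8965}=-0.319976-0.947426i ⇒ D=+0.208453+0.008696i

Wigner D-matrix element, Re=0.2085 Im=0.0087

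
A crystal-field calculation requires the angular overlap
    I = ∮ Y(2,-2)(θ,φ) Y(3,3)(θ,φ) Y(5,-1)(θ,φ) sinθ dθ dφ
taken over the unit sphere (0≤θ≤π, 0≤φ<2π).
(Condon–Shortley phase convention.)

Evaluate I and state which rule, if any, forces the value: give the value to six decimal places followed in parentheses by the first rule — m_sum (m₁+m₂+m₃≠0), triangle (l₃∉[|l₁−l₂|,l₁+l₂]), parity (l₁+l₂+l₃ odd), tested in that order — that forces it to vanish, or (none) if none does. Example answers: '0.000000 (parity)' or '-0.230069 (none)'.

-0.023961 (none)

m-sum 0 ✓  L=10 even ✓  1≤5≤5 ✓
Π(2lᵢ+1) = 5×7×11 = 385
triangle coeff Δ(2,3,5) = 1/2310
Σ_t [0,0]: t=0:+1/144 = 1/144
(3j)²=10/231 [(2 3 5; 0 0 0)], sign=-1
Σ_t [0,0]: t=0:+1/17280 = 1/17280
(3j)²=1/2310 [(2 3 5; -2 3 -1)], sign=+1
⇒ 4πI² = 5/693
I = (-1)√(5/693/(4π)) = -0.02396147
No selection rule forces the value: the integral is nonzero (none).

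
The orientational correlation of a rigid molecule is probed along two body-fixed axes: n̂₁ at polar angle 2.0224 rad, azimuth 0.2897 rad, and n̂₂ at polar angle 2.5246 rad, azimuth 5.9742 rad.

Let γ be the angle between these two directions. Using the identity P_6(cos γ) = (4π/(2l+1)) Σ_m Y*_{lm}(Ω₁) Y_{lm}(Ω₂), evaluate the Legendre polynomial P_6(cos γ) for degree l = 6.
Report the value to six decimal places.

-0.368054

Summing Y*_{l m}(θ₁,φ₁)·Y_{l m}(θ₂,φ₂) over m ∈ [−6, 6]; prefactor 4π/(2·6+1) = 0.966644:
  m=-6: (-0.042706, 0.252717) × (-0.005063, 0.017401) = (-0.004181, -0.002023)  (running Σ = (-0.004181, -0.002023))
  m=-5: (-0.052534, -0.427422) × (-0.002289, -0.088469) = (-0.037693, 0.005626)  (running Σ = (-0.041875, 0.003604))
  m=-4: (0.102525, 0.234607) × (0.083011, 0.238565) = (-0.047459, 0.043934)  (running Σ = (-0.089333, 0.047537))
  m=-3: (0.120966, 0.143122) × (-0.266701, -0.355351) = (0.018597, -0.081156)  (running Σ = (-0.070737, -0.033619))
  m=-2: (-0.271636, -0.177734) × (0.322549, 0.229284) = (-0.046864, -0.119610)  (running Σ = (-0.117601, -0.153228))
  m=-1: (-0.074939, -0.022338) × (0.065424, 0.020884) = (-0.004436, -0.003026)  (running Σ = (-0.122037, -0.156255))
  m=0: (0.328498, -0.000000) × (-0.416077, 0.000000) = (-0.136681, 0.000000)  (running Σ = (-0.258718, -0.156255))
  m=1: (0.074939, -0.022338) × (-0.065424, 0.020884) = (-0.004436, 0.003026)  (running Σ = (-0.263154, -0.153228))
  m=2: (-0.271636, 0.177734) × (0.322549, -0.229284) = (-0.046864, 0.119610)  (running Σ = (-0.310018, -0.033619))
  m=3: (-0.120966, 0.143122) × (0.266701, -0.355351) = (0.018597, 0.081156)  (running Σ = (-0.291421, 0.047537))
  m=4: (0.102525, -0.234607) × (0.083011, -0.238565) = (-0.047459, -0.043934)  (running Σ = (-0.338880, 0.003604))
  m=5: (0.052534, -0.427422) × (0.002289, -0.088469) = (-0.037693, -0.005626)  (running Σ = (-0.376573, -0.002023))
  m=6: (-0.042706, -0.252717) × (-0.005063, -0.017401) = (-0.004181, 0.002023)  (running Σ = (-0.380755, 0.000000))
Total Σ_m = (-0.380755, 0.000000). Multiply by 0.966644: (-0.368054, 0.000000). P_6(cos γ) = -0.368054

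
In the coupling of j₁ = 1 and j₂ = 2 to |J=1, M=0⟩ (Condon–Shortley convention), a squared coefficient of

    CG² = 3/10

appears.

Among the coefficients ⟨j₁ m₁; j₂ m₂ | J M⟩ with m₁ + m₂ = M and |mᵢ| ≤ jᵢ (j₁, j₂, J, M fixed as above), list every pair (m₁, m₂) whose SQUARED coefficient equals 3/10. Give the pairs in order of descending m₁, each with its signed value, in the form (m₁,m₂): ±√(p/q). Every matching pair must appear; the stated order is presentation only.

Admissible pairs with m₁+m₂ = M = 0: (-1,1), (0,0), (1,-1)
  (m₁,m₂)=(1,-1): CG² = 3/10, CG = +√(3/10)   ← matches the target
  (m₁,m₂)=(0,0): CG² = 2/5, CG = −√(2/5)
  (m₁,m₂)=(-1,1): CG² = 3/10, CG = +√(3/10)   ← matches the target
Pairs with CG² = 3/10: (1,-1): +√(3/10); (-1,1): +√(3/10)

(1,-1): +√(3/10); (-1,1): +√(3/10)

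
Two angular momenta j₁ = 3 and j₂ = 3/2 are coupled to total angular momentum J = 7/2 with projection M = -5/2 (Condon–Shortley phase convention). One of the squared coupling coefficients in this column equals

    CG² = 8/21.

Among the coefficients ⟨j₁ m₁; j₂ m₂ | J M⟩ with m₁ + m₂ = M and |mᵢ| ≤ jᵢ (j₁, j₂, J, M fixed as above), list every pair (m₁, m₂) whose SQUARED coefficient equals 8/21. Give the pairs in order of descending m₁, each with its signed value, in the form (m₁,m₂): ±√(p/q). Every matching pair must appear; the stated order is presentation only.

Admissible pairs with m₁+m₂ = M = -5/2: (-3,1/2), (-2,-1/2), (-1,-3/2)
  (m₁,m₂)=(-1,-3/2): CG² = 10/21, CG = +√(10/21)
  (m₁,m₂)=(-2,-1/2): CG² = 1/7, CG = −√(1/7)
  (m₁,m₂)=(-3,1/2): CG² = 8/21, CG = −√(8/21)   ← matches the target
Pairs with CG² = 8/21: (-3,1/2): −√(8/21)

(-3,1/2): −√(8/21)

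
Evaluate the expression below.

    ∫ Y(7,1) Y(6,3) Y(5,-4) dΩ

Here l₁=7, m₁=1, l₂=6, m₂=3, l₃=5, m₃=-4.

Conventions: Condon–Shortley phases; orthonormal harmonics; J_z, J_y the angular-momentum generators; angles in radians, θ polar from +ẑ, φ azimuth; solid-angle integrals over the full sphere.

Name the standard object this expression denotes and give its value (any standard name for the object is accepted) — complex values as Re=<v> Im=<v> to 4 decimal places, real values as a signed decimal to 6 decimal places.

This is a Gaunt coefficient — the integral of a triple product of spherical harmonics over the sphere.
Checks pass: Σm=0; 18 even; l₃=5∈[1,13].
(2·7+1)(2·6+1)(2·5+1) = 2145
Δ: 8! 6! 4! / 19! → 1/174594420
sum: t=2:+1/4147200 t=3:−1/207360 t=4:+1/82944 t=5:−1/207360 t=6:+1/4147200 = 1/345600
3j²(7 6 5; 0 0 0) = Δ·Π!·Σ² = 420/46189  (sign -1)
sum: t=5:−1/2073600 t=6:+1/6220800 = -1/3110400
3j²(7 6 5; 1 3 -4) = Δ·Π!·Σ² = 3136/230945  (sign +1)
combine: 4πI² = 2145·420/46189·3136/230945 = 3951360/14919047
take √, sign -1: I = -0.14517700

Gaunt coefficient, -0.145177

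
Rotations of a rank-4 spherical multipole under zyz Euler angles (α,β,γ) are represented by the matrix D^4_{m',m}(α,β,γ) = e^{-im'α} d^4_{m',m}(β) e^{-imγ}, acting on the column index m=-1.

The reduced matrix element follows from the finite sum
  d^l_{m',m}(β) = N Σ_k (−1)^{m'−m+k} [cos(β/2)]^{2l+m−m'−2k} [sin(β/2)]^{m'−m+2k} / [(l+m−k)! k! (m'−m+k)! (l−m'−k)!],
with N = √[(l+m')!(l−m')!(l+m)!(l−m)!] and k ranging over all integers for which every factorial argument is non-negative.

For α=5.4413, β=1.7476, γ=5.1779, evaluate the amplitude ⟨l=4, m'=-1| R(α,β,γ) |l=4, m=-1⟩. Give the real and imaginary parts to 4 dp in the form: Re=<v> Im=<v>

Split into d^4_{-1,-1}(β=1.7476) × two z-phases.
With c≡cos(β/2)=0.641917 and s≡sin(β/2)=0.766774, N=[6·120·6·120]^{1/2}=720.000000
Admissible k: 0..3 (factorial args all ≥0)
  k=0: (−1)^0·720.0000/(720)·0.6419^8·0.7668^0 = +0.028829
  k=1: (−1)^1·720.0000/(48)·0.6419^6·0.7668^2 = -0.617022
  k=2: (−1)^2·720.0000/(24)·0.6419^4·0.7668^4 = +1.760787
  k=3: (−1)^3·720.0000/(72)·0.6419^2·0.7668^6 = -0.837456
d^4_{-1,-1}(1.7476) = +0.028829 -0.617022 +1.760787 -0.837456 = +0.335139
Attach z-rotation phases: D = e^{-i(-1)(5.4413)}·(+0.335139)·e^{-i(-1)(5.1779)} = -0.123181-0.311680i

Re=-0.1232 Im=-0.3117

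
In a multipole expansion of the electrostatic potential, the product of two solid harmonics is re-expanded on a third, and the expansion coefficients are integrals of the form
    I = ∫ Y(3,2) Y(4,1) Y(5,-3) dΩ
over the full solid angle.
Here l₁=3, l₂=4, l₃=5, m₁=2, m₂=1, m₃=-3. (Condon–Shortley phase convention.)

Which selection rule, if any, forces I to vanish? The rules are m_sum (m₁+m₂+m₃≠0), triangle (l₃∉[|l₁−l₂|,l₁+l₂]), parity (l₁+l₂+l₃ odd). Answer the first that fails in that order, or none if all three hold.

azimuthal sum: 2 + 1 − 3 = 0  ✓
1 ≤ 5 ≤ 7 (triangle on l)  ✓
L = 3 + 4 + 5 = 12 (even)  ✓

none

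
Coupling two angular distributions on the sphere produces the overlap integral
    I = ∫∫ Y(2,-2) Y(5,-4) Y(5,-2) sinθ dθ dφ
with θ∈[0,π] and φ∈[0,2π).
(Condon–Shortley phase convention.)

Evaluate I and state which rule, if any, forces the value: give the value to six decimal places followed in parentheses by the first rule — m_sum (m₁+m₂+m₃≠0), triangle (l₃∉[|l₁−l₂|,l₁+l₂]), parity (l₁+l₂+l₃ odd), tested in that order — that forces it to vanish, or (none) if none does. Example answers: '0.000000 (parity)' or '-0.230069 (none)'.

0.000000 (m_sum)

m-sum = -2 − 4 − 2 = -8 ≠ 0 ⇒ I = 0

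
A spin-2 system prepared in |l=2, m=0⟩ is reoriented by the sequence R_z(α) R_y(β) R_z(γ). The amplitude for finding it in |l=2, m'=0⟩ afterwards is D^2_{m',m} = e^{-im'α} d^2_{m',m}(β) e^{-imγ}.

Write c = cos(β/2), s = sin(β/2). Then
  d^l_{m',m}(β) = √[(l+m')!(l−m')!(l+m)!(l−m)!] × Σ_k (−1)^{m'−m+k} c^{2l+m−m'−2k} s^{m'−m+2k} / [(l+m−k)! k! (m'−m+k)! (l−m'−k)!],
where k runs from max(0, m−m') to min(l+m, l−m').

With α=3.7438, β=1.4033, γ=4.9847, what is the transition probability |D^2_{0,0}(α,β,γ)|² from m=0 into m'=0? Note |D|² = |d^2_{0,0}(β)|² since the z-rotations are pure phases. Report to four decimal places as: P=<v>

Split into d^2_{0,0}(β=1.4033) × two z-phases.
Half-angle: c=0.763778, s=0.645479. N=√(2·2·2·2)=4.000000
k∈{0,1,2} keeps every argument non-negative
  k=0: (−1)^0·4.0000/(4)·0.7638^4·0.6455^0 = +0.340306
  k=1: (−1)^1·4.0000/(1)·0.7638^2·0.6455^2 = -0.972206
  k=2: (−1)^2·4.0000/(4)·0.7638^0·0.6455^4 = +0.173591
d^2_{0,0}(1.4033) = +0.340306 -0.972206 +0.173591 = -0.458310
|D^2_{0,0}|² = |d^2_{0,0}(β)|² = (-0.458310)² = 0.210048 (the z-rotation phases have unit modulus)

P=0.2100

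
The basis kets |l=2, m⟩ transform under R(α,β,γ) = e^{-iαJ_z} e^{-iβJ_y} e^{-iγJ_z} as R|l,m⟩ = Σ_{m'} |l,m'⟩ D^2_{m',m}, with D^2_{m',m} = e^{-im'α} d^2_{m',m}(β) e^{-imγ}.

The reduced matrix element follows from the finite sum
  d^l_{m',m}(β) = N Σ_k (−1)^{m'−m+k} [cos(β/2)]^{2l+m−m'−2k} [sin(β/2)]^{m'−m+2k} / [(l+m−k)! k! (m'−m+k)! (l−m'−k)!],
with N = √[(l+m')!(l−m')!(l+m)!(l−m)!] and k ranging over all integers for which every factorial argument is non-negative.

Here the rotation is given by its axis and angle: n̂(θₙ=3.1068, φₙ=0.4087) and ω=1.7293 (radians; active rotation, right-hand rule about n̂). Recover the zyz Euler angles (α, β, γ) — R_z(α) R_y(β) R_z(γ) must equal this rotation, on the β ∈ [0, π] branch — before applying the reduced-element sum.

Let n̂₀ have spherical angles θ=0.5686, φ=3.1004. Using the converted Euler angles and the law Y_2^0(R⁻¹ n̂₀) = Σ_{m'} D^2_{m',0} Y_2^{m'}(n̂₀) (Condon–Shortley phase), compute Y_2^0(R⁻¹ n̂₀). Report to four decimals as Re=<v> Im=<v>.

Axis–angle → zyz. n̂ = (sinθₙcosφₙ, sinθₙsinφₙ, cosθₙ) = (+0.031921, +0.013824, -0.999395), ω = 1.7293.
R = I cosω + sinω [n̂]ₓ + (1−cosω) n̂n̂ᵀ gives
  R = [-0.156661, +0.987378, -0.023286; -0.986356, -0.157620, -0.047517; -0.050588, +0.015524, +0.998599]
β = atan2(√(R₁₃²+R₂₃²), R₃₃) = 0.052941; α = atan2(R₂₃, R₁₃) mod 2π = 4.256738; γ = atan2(R₃₂, −R₃₁) mod 2π = 0.297745
Need the full column D^2_{m',0} for m'=−2..2 at α=4.2567, β=0.0529, γ=0.2977.
cos(β/2)=0.999650, sin(β/2)=0.026467
d^2_{-2,0}: single k=2 term ⇒ +0.001715;  D = -0.001051+0.001355i
d^2_{-1,0}: k∈[1..2] ⇒ +0.064763 -0.000045 = +0.064718;  D = -0.028479-0.058115i
d^2_{0,0}: k∈[0..2] ⇒ +0.998599 -0.002800 +0.000000 = +0.995800;  D = +0.995800+0.000000i
d^2_{1,0}: k∈[0..1] ⇒ -0.064763 +0.000045 = -0.064718;  D = +0.028479-0.058115i
d^2_{2,0}: single k=0 term ⇒ +0.001715;  D = -0.001051-0.001355i
Y_2^{m'}(θ=0.5686,φ=3.1004) and Σ D·Y over m':
  (-0.0011+0.0014i)·(+0.1116+0.0092i)  (-0.0285-0.0581i)·(-0.3502-0.0144i)  (+0.9958+0.0000i)·(+0.3565+0.0000i)  (+0.0285-0.0581i)·(+0.3502-0.0144i)  (-0.0011-0.0014i)·(+0.1116-0.0092i)
Y_2^0(R⁻¹ n̂) = +0.372971-0.000000i

Re=0.3730 Im=0.0000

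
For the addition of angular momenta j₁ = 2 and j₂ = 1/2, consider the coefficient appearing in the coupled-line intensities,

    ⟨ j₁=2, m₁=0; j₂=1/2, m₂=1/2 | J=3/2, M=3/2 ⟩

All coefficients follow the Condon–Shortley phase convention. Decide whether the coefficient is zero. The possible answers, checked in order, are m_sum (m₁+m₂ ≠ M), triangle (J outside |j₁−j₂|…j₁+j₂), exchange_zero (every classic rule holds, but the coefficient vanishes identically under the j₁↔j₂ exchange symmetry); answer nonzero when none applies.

m_sum

m-sum: m₁+m₂ = 0+1/2 = 1/2, M = 3/2  ✗ ⇒ coefficient is 0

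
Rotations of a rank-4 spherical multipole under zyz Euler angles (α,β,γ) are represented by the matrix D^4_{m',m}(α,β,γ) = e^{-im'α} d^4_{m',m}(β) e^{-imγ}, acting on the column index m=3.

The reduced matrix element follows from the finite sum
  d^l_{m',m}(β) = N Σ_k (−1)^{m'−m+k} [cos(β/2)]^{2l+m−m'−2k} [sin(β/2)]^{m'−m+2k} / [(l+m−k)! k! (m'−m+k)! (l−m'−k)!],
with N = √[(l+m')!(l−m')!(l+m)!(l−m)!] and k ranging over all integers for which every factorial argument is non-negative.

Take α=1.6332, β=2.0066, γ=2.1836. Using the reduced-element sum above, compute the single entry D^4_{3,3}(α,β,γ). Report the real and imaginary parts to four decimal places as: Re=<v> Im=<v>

First d^4_{3,3}(β=2.0066), then the phase factors e^{-i(3)α} and e^{-i(3)γ}:
c=cos(2.006600/2)=0.537523, s=sin(2.006600/2)=0.843249; N=√[5040·1·5040·1]=5040.000000
k: max(0,(3)−(3))=0 … min(4+(3),4−(3))=1
  k=0: (−1)^0·5040.0000/(5040)·0.5375^8·0.8432^0 = +0.006969
  k=1: (−1)^1·5040.0000/(720)·0.5375^6·0.8432^2 = -0.120058
d^4_{3,3}(2.0066) = +0.006969 -0.120058 = -0.113089
Phases: e^{-i·(3)·1.6332}=+0.186119+0.982527i, e^{-i·(3)·2.1836}=+0.964404-0.264432i ⇒ D=-0.049681-0.101592i

Re=-0.0497 Im=-0.1016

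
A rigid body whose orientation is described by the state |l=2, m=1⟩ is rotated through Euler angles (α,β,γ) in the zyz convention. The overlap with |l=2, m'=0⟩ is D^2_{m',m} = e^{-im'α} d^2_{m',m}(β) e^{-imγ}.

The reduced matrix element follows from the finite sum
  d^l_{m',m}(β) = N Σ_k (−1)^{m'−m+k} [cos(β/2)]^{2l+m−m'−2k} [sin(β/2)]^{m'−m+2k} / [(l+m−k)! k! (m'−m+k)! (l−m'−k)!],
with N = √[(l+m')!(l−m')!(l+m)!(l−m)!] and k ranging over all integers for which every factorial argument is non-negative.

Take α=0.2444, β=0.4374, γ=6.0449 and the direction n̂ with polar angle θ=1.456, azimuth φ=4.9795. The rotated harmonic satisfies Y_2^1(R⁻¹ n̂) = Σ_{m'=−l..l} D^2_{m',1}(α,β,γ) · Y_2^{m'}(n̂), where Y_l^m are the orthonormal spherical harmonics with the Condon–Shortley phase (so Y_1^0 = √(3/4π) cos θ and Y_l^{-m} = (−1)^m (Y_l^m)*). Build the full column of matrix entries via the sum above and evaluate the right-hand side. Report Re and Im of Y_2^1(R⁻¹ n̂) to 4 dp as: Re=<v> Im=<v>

Need the full column D^2_{m',1} for m'=−2..2 at α=0.2444, β=0.4374, γ=6.0449.
cos(β/2)=0.976180, sin(β/2)=0.216961
d^2_{-2,1}: single k=3 term ⇒ +0.019939;  D = +0.014897+0.013253i
d^2_{-1,1}: k∈[2..3] ⇒ +0.134569 -0.002216 = +0.132353;  D = +0.117232+0.061433i
d^2_{0,1}: k∈[1..2] ⇒ +0.494364 -0.024420 = +0.469944;  D = +0.456665+0.110924i
d^2_{1,1}: k∈[0..1] ⇒ +0.908072 -0.134569 = +0.773503;  D = +0.773489-0.004730i
d^2_{2,1}: single k=0 term ⇒ -0.403647;  D = -0.391047+0.100065i
Y_2^{m'}(θ=1.456,φ=4.9795) and Σ D·Y over m':
  (+0.0149+0.0133i)·(-0.3281+0.1941i)  (+0.1172+0.0614i)·(+0.0232+0.0848i)  (+0.4567+0.1109i)·(-0.3030+0.0000i)  (+0.7735-0.0047i)·(-0.0232+0.0848i)  (-0.3910+0.1001i)·(-0.3281-0.1941i)
Y_2^1(R⁻¹ n̂) = -0.018133+0.085068i

Re=-0.0181 Im=0.0851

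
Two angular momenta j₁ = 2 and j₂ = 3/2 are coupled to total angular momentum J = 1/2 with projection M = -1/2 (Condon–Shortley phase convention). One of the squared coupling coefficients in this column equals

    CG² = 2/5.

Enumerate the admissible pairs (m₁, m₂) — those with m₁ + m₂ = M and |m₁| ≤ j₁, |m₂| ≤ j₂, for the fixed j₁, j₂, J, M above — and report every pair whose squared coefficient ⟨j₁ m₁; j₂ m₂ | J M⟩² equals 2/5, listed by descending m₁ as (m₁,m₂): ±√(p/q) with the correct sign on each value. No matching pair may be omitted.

(-2,3/2): −√(2/5)

Admissible pairs with m₁+m₂ = M = -1/2: (-2,3/2), (-1,1/2), (0,-1/2), (1,-3/2)
  (m₁,m₂)=(1,-3/2): CG² = 1/10, CG = +√(1/10)
  (m₁,m₂)=(0,-1/2): CG² = 1/5, CG = −√(1/5)
  (m₁,m₂)=(-1,1/2): CG² = 3/10, CG = +√(3/10)
  (m₁,m₂)=(-2,3/2): CG² = 2/5, CG = −√(2/5)   ← matches the target
Pairs with CG² = 2/5: (-2,3/2): −√(2/5)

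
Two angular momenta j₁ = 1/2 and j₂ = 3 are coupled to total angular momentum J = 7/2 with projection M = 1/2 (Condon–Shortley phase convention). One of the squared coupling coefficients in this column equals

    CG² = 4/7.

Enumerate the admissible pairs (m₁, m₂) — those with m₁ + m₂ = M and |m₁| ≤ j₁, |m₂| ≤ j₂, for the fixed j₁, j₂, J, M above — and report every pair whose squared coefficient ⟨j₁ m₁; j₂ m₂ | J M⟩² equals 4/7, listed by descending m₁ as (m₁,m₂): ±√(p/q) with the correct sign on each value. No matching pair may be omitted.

(1/2,0): +√(4/7)

Admissible pairs with m₁+m₂ = M = 1/2: (-1/2,1), (1/2,0)
  (m₁,m₂)=(1/2,0): CG² = 4/7, CG = +√(4/7)   ← matches the target
  (m₁,m₂)=(-1/2,1): CG² = 3/7, CG = +√(3/7)
Pairs with CG² = 4/7: (1/2,0): +√(4/7)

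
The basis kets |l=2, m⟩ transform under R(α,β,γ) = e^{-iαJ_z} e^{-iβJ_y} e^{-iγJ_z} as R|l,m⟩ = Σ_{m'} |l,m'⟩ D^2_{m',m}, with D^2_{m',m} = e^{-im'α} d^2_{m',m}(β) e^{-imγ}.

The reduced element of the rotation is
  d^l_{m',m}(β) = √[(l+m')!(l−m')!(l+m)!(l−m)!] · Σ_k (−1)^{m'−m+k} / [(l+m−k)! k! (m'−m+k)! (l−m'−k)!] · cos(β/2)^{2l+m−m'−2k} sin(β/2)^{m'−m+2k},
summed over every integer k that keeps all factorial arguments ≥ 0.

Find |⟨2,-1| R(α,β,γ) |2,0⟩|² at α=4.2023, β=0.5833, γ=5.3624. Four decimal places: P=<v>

D^2_{-1,0}(4.2023,0.5833,5.3624) = e^{-i·-1·4.2023}·d^2_{-1,0}(0.5833)·e^{-i·0·5.3624}. Compute d first:
c=cos(0.583300/2)=0.957771, s=sin(0.583300/2)=0.287533; N=√[1·6·2·2]=4.898979
k∈{1,2} keeps every argument non-negative
  k=1: (−1)^0·4.8990/(2)·0.9578^3·0.2875^1 = +0.618797
  k=2: (−1)^1·4.8990/(2)·0.9578^1·0.2875^3 = -0.055770
d^2_{-1,0}(0.5833) = +0.618797 -0.055770 = +0.563027
|D^2_{-1,0}|² = |d^2_{-1,0}(β)|² = (+0.563027)² = 0.316999 (the z-rotation phases have unit modulus)

P=0.3170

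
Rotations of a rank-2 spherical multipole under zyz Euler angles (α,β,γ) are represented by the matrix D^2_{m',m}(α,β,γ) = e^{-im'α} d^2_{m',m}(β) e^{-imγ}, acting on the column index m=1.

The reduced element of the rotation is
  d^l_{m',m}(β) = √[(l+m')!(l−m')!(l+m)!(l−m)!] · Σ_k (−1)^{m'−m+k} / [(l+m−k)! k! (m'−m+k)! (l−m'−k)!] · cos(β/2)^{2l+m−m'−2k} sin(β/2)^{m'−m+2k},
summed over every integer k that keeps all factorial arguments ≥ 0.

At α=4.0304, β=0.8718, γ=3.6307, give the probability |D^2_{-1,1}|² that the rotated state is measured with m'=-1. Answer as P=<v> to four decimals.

P=0.1662

First d^2_{-1,1}(β=0.8718), then the phase factors e^{-i(-1)α} and e^{-i(1)γ}:
With c≡cos(β/2)=0.906490 and s≡sin(β/2)=0.422226, N=[1·6·6·1]^{1/2}=6.000000
k∈{2,3} keeps every argument non-negative
  k=2: (−1)^0·6.0000/(2)·0.9065^2·0.4222^2 = +0.439479
  k=3: (−1)^1·6.0000/(6)·0.9065^0·0.4222^4 = -0.031782
d^2_{-1,1}(0.8718) = +0.439479 -0.031782 = +0.407697
|D^2_{-1,1}|² = |d^2_{-1,1}(β)|² = (+0.407697)² = 0.166217 (the z-rotation phases have unit modulus)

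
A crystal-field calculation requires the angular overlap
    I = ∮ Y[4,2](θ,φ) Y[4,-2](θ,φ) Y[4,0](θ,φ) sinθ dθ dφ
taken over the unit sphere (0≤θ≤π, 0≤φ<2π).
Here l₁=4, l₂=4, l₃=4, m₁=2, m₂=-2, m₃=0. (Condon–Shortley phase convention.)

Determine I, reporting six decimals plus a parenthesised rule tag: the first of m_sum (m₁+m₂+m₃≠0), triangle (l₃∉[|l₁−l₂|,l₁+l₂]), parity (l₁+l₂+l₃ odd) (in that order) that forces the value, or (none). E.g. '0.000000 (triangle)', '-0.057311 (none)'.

Checks pass: Σm=0; 12 even; l₃=4∈[0,8].
(2·4+1)(2·4+1)(2·4+1) = 729
Δ: 4! 4! 4! / 13! → 1/450450
sum: t=0:+1/13824 t=1:−1/216 t=2:+1/64 t=3:−1/216 t=4:+1/13824 = 5/768
3j²(4 4 4; 0 0 0) = Δ·Π!·Σ² = 18/1001  (sign +1)
sum: t=0:+1/384 t=1:−1/216 t=2:+1/2304 = -11/6912
3j²(4 4 4; 2 -2 0) = Δ·Π!·Σ² = 11/1638  (sign -1)
combine: 4πI² = 729·18/1001·11/1638 = 729/8281
take √, sign -1: I = -0.08369845
No selection rule forces the value: the integral is nonzero (none).

-0.083698 (none)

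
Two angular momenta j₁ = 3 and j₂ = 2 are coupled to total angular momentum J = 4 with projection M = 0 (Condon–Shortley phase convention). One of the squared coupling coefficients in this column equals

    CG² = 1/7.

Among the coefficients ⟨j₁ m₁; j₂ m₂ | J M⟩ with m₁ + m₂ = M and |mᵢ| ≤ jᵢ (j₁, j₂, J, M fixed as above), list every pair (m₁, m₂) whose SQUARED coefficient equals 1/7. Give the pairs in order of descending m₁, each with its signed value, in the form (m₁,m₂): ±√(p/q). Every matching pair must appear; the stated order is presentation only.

Admissible pairs with m₁+m₂ = M = 0: (-2,2), (-1,1), (0,0), (1,-1), (2,-2)
  (m₁,m₂)=(2,-2): CG² = 1/7, CG = +√(1/7)   ← matches the target
  (m₁,m₂)=(1,-1): CG² = 5/14, CG = +√(5/14)
  (m₁,m₂)=(0,0): CG² = 0/1, CG = 0
  (m₁,m₂)=(-1,1): CG² = 5/14, CG = −√(5/14)
  (m₁,m₂)=(-2,2): CG² = 1/7, CG = −√(1/7)   ← matches the target
Pairs with CG² = 1/7: (2,-2): +√(1/7); (-2,2): −√(1/7)

(2,-2): +√(1/7); (-2,2): −√(1/7)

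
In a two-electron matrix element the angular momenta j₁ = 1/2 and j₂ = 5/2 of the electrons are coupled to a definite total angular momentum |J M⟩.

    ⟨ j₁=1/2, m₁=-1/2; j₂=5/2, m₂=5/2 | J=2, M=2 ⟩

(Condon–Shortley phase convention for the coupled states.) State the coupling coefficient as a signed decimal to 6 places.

j₁+j₂−J=1  J+j₁−j₂=0  J−j₁+j₂=4  j₁+j₂+J+1=6
(j₁±m₁, j₂±m₂, J±M) = (0,1,5,0,4,0)
P² = 480
sum k=1..1:
  [1] −1/24 = -1/24
S = -1/24
C² = P²·S² = 5/6 ; C = -0.912871

-0.912871  (= −√(5/6))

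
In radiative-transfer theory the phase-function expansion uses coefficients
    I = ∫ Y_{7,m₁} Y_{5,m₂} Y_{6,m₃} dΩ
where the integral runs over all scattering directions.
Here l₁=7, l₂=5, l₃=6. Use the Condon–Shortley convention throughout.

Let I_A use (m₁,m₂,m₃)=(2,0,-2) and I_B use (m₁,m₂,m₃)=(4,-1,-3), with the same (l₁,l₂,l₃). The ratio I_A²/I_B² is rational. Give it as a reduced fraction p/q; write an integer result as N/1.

15/44

Shared (l₁,l₂,l₃)=(7,5,6): N and (l;000)² cancel in I_A²/I_B².
A: Δ = 6!·8!·4!/19! = 1/174594420; Racah Σ t=1..5: t=1:−1/1658880 t=2:+1/207360 t=3:−1/207360 t=4:+1/1451520 t=5:−1/116121600 = 1/12902400; ⇒ 3j(7 5 6; 2 0 -2)² = 27/1293292, sgn +1
B: Δ = 6!·8!·4!/19! = 1/174594420; Racah Σ t=0..3: t=0:+1/12441600 t=1:−1/1036800 t=2:+1/967680 t=3:−1/8709120 = 1/29030400; ⇒ 3j(7 5 6; 4 -1 -3)² = 9/146965, sgn -1
I_A²/I_B² = (27/1293292)/(9/146965) = 15/44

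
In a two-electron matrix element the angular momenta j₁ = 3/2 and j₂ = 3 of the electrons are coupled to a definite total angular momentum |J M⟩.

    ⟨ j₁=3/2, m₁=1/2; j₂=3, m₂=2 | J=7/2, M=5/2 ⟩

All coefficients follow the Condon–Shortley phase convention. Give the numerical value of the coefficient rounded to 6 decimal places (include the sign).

triangle: 1!·2!·5!/9! = 240/362880
(j±m)!: 2!·1!·5!·1!·6!·1! = 172800
prefactor² = (2J+1)·Δ·N² = 6400/7
  k=0: +1/(0!·1!·1!·5!·1!·0!) = 1/120
  k=1: −1/(1!·0!·0!·4!·2!·1!) = -1/48
Σ = -1/80  ⇒  CG² = 6400/7·(-1/80)² = 1/7
CG = −√(1/7) = -0.377964

-0.377964  (= −√(1/7))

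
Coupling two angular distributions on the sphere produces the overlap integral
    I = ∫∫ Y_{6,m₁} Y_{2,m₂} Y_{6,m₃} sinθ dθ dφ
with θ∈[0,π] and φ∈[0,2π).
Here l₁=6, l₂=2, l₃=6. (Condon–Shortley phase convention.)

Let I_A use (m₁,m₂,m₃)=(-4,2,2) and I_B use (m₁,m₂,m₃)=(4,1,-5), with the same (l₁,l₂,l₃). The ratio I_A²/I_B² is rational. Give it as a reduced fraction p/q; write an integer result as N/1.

20/33

Shared (l₁,l₂,l₃)=(6,2,6): N and (l;000)² cancel in I_A²/I_B².
A: Δ = 2!·10!·2!/15! = 1/90090; Racah Σ t=2..2: t=2:+1/322560 = 1/322560; ⇒ 3j(6 2 6; -4 2 2)² = 18/1001, sgn +1
B: Δ = 2!·10!·2!/15! = 1/90090; Racah Σ t=1..2: t=1:−1/725760 t=2:+1/7257600 = -1/806400; ⇒ 3j(6 2 6; 4 1 -5)² = 27/910, sgn +1
I_A²/I_B² = (18/1001)/(27/910) = 20/33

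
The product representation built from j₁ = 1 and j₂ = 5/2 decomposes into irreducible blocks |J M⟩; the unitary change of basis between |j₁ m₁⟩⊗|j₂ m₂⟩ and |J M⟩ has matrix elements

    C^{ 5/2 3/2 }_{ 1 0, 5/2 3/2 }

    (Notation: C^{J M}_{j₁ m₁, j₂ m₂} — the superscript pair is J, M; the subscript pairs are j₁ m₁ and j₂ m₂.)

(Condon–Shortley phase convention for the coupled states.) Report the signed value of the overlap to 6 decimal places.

−√(9/35) = -0.507093

triangle: 1!·1!·4!/7! = 24/5040
(j±m)!: 1!·1!·4!·1!·4!·1! = 576
prefactor² = (2J+1)·Δ·N² = 576/35
  k=0: +1/(0!·1!·1!·4!·0!·0!) = 1/24
  k=1: −1/(1!·0!·0!·3!·1!·1!) = -1/6
Σ = -1/8  ⇒  CG² = 576/35·(-1/8)² = 9/35
CG = −√(9/35) = -0.507093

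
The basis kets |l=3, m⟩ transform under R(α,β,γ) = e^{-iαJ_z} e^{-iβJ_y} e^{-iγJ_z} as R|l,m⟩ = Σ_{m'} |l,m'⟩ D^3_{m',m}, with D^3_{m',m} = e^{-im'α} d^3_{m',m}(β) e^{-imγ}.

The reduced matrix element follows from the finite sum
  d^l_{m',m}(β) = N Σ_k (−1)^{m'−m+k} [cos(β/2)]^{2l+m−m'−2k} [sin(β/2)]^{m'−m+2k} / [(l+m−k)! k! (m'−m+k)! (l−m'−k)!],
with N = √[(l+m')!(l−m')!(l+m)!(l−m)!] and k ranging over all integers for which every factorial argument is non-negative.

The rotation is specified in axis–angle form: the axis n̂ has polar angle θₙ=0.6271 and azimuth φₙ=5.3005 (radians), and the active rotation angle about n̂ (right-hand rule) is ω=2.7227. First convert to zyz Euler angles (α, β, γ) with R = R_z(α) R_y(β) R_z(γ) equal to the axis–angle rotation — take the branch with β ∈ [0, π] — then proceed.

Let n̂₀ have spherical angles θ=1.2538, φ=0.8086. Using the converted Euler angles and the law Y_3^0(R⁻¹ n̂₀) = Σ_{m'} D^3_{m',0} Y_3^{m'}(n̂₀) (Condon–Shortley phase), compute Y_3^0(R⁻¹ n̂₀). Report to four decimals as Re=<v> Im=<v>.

Axis–angle → zyz. n̂ = (sinθₙcosφₙ, sinθₙsinφₙ, cosθₙ) = (+0.325550, -0.488211, +0.809733), ω = 2.7227.
R = I cosω + sinω [n̂]ₓ + (1−cosω) n̂n̂ᵀ gives
  R = [-0.710737, -0.633491, +0.305847; +0.025225, -0.457448, -0.888879; +0.703005, -0.624044, +0.341105]
β = atan2(√(R₁₃²+R₂₃²), R₃₃) = 1.222704; α = atan2(R₂₃, R₁₃) mod 2π = 5.043781; γ = atan2(R₃₂, −R₃₁) mod 2π = 3.867559
Need the full column D^3_{m',0} for m'=−3..3 at α=5.0438, β=1.2227, γ=3.8676.
cos(β/2)=0.818873, sin(β/2)=0.573975
d^3_{-3,0}: single k=3 term ⇒ +0.464348;  D = -0.389268+0.253159i
d^3_{-2,0}: k∈[2..3] ⇒ +0.811358 -0.398626 = +0.412732;  D = -0.325349-0.253960i
d^3_{-1,0}: k∈[1..3] ⇒ +0.732092 -1.079047 +0.176715 = -0.170240;  D = -0.055389+0.160978i
d^3_{0,0}: k∈[0..3] ⇒ +0.301508 -1.333197 +0.655010 -0.035757 = -0.412436;  D = -0.412436+0.000000i
d^3_{1,0}: k∈[0..2] ⇒ -0.732092 +1.079047 -0.176715 = +0.170240;  D = +0.055389+0.160978i
d^3_{2,0}: k∈[0..1] ⇒ +0.811358 -0.398626 = +0.412732;  D = -0.325349+0.253960i
d^3_{3,0}: single k=0 term ⇒ -0.464348;  D = +0.389268+0.253159i
Y_3^{m'}(θ=1.2538,φ=0.8086) and Σ D·Y over m':
  (-0.3893+0.2532i)·(-0.2701-0.2349i)  (-0.3253-0.2540i)·(-0.0133-0.2873i)  (-0.0554+0.1610i)·(-0.1090+0.1142i)  (-0.4124+0.0000i)·(-0.2925+0.0000i)  (+0.0554+0.1610i)·(+0.1090+0.1142i)  (-0.3253+0.2540i)·(-0.0133+0.2873i)  (+0.3893+0.2532i)·(+0.2701-0.2349i)
Y_3^0(R⁻¹ n̂) = +0.287865+0.000000i

Re=0.2879 Im=0.0000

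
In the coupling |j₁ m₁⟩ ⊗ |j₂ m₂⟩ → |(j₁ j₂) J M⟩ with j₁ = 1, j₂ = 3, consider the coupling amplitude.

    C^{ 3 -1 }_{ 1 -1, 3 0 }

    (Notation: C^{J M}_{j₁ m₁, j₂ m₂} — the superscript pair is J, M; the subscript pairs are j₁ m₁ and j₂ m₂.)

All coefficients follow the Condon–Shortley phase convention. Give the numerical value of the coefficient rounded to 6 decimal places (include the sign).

√[7·1!1!5!/8! · 0!2!3!3!2!4!] = √(72)
  +(−1)^1/∏(1,0,1,2,0,3)! = -1/12  (running -1/12)
⟨..|..⟩ = √(72)·(-1/12) = -0.707107

-0.707107  (= −√(1/2))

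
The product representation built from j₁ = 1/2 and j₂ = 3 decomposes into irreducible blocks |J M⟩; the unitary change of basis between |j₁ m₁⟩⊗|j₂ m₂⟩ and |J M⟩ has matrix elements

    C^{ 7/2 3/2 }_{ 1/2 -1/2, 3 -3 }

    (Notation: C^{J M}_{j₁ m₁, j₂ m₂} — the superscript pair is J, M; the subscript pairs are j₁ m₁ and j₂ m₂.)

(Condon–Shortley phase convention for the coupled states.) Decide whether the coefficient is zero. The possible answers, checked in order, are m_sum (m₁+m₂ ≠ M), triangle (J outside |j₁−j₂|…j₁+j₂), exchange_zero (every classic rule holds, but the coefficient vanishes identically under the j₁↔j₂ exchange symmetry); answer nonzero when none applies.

m_sum

m-sum: m₁+m₂ = -1/2+(-3) = -7/2, M = 3/2  ✗ ⇒ coefficient is 0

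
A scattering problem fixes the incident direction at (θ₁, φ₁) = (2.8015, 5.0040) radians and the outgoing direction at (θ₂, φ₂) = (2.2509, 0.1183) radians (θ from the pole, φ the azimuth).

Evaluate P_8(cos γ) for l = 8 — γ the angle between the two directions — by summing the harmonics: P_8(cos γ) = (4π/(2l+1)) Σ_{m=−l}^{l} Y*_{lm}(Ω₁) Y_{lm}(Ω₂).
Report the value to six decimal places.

0.287420

Expand P_8 via completeness: Σ_{m} conj(Y_{8,m}) at Ω₁ times Y_{8,m} at Ω₂ —
  m=-8: (-0.000055+0.000057i) × (+0.040241-0.055846i) = +0.000001+0.000005i  (running Σ = +0.000001+0.000005i)
  m=-7: (+0.000796+0.000405i) × (-0.150608+0.164053i) = -0.000186+0.000070i  (running Σ = -0.000185+0.000075i)
  m=-6: (+0.001138-0.006293i) × (+0.311093-0.267285i) = -0.001328-0.002262i  (running Σ = -0.001513-0.002187i)
  m=-5: (-0.032501+0.003680i) × (-0.353663+0.237566i) = +0.010620-0.009022i  (running Σ = +0.009107-0.011209i)
  m=-4: (+0.048171+0.112567i) × (+0.097261-0.049797i) = +0.010291+0.008550i  (running Σ = +0.019398-0.002660i)
  m=-3: (+0.250901-0.209605i) × (+0.286320-0.106108i) = +0.049597-0.086637i  (running Σ = +0.068995-0.089296i)
  m=-2: (-0.472138-0.311509i) × (-0.278603+0.067176i) = +0.152465+0.055071i  (running Σ = +0.221460-0.034225i)
  m=-1: (-0.128457+0.427949i) × (-0.184377+0.021914i) = +0.014306-0.081719i  (running Σ = +0.235766-0.115944i)
  m=0: (-0.260099-0.000000i) × (+0.317976+0.000000i) = -0.082705-0.000000i  (running Σ = +0.153060-0.115944i)
  m=1: (+0.128457+0.427949i) × (+0.184377+0.021914i) = +0.014306+0.081719i  (running Σ = +0.167367-0.034225i)
  m=2: (-0.472138+0.311509i) × (-0.278603-0.067176i) = +0.152465-0.055071i  (running Σ = +0.319832-0.089296i)
  m=3: (-0.250901-0.209605i) × (-0.286320-0.106108i) = +0.049597+0.086637i  (running Σ = +0.369429-0.002660i)
  m=4: (+0.048171-0.112567i) × (+0.097261+0.049797i) = +0.010291-0.008550i  (running Σ = +0.379720-0.011209i)
  m=5: (+0.032501+0.003680i) × (+0.353663+0.237566i) = +0.010620+0.009022i  (running Σ = +0.390340-0.002187i)
  m=6: (+0.001138+0.006293i) × (+0.311093+0.267285i) = -0.001328+0.002262i  (running Σ = +0.389012+0.000075i)
  m=7: (-0.000796+0.000405i) × (+0.150608+0.164053i) = -0.000186-0.000070i  (running Σ = +0.388825+0.000005i)
  m=8: (-0.000055-0.000057i) × (+0.040241+0.055846i) = +0.000001-0.000005i  (running Σ = +0.388826+0.000000i)
Total Σ_m = +0.388826+0.000000i. Multiply by 0.739198: +0.287420+0.000000i. P_8(cos γ) = 0.287420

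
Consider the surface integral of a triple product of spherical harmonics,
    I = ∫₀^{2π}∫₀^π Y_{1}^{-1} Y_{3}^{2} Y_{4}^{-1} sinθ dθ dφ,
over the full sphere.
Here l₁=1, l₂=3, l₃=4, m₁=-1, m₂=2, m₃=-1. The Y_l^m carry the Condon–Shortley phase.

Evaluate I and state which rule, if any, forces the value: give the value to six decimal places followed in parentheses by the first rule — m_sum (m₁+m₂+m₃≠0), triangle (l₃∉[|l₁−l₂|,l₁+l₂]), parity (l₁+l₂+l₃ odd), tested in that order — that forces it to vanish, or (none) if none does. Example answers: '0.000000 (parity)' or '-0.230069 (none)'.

m-sum 0 ✓  L=8 even ✓  2≤4≤4 ✓
Π(2lᵢ+1) = 3×7×9 = 189
triangle coeff Δ(1,3,4) = 1/252
Σ_t [0,0]: t=0:+1/36 = 1/36
(3j)²=4/63 [(1 3 4; 0 0 0)], sign=+1
Σ_t [0,0]: t=0:+1/240 = 1/240
(3j)²=1/84 [(1 3 4; -1 2 -1)], sign=-1
⇒ 4πI² = 1/7
I = (-1)√(1/7/(4π)) = -0.10662181
No selection rule forces the value: the integral is nonzero (none).

-0.106622 (none)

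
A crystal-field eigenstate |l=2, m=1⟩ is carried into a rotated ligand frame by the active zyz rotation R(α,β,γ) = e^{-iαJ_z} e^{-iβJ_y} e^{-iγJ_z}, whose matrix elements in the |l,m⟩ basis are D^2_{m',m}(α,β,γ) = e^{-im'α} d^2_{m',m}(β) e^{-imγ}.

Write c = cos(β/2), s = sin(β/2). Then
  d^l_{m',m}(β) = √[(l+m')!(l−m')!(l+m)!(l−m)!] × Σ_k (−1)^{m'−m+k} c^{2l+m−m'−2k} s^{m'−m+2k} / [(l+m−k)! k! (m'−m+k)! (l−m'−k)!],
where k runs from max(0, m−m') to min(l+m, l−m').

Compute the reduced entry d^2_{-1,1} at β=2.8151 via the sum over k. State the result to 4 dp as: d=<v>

d=-0.8707

d^2_{-1,1}(β=2.8151) via the finite sum:
Half-angle: c=0.162522, s=0.986705. N=√(1·6·6·1)=6.000000
Admissible k: 2..3 (factorial args all ≥0)
  k=2: (−1)^0·6.0000/(2)·0.1625^2·0.9867^2 = +0.077147
  k=3: (−1)^1·6.0000/(6)·0.1625^0·0.9867^4 = -0.947871
d^2_{-1,1}(2.8151) = +0.077147 -0.947871 = -0.870723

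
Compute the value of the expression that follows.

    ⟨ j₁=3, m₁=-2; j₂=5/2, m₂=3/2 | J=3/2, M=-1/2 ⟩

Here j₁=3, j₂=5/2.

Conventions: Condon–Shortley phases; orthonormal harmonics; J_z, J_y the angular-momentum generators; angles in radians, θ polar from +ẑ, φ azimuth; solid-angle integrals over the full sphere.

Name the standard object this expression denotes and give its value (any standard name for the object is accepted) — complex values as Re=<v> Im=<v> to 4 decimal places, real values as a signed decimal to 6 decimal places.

Clebsch–Gordan coefficient, −√(1/21) ≈ -0.218218

This is a Clebsch–Gordan (vector-coupling) coefficient.
j₁+j₂−J=4  J+j₁−j₂=2  J−j₁+j₂=1  j₁+j₂+J+1=8
(j₁±m₁, j₂±m₂, J±M) = (1,5,4,1,1,2)
P² = 192/7
sum k=3..4:
  [3] −1/12 = -1/12
  [4] +1/24 = 1/24
S = -1/24
C² = P²·S² = 1/21 ; C = -0.218218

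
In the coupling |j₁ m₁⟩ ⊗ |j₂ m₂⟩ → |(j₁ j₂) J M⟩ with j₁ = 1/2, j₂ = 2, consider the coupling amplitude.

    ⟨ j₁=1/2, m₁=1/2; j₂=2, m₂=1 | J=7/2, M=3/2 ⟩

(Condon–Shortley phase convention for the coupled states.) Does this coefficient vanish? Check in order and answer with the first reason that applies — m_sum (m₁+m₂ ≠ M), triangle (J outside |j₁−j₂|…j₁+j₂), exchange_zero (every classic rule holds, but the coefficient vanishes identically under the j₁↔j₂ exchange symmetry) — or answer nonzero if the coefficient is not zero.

m-sum: m₁+m₂ = 1/2+1 = 3/2, M = 3/2  ✓
triangle: need |j₁−j₂| ≤ J ≤ j₁+j₂, i.e. J ∈ [3/2, 5/2]; J = 7/2 is outside ✗ ⇒ coefficient is 0

triangle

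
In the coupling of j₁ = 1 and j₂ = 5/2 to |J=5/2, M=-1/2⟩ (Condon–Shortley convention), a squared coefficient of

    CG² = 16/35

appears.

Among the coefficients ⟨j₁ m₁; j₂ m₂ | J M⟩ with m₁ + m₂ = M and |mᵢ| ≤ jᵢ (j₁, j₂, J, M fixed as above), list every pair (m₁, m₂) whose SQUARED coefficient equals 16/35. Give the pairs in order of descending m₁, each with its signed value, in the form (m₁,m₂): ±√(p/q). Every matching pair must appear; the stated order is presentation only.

Admissible pairs with m₁+m₂ = M = -1/2: (-1,1/2), (0,-1/2), (1,-3/2)
  (m₁,m₂)=(1,-3/2): CG² = 16/35, CG = +√(16/35)   ← matches the target
  (m₁,m₂)=(0,-1/2): CG² = 1/35, CG = +√(1/35)
  (m₁,m₂)=(-1,1/2): CG² = 18/35, CG = −√(18/35)
Pairs with CG² = 16/35: (1,-3/2): +√(16/35)

(1,-3/2): +√(16/35)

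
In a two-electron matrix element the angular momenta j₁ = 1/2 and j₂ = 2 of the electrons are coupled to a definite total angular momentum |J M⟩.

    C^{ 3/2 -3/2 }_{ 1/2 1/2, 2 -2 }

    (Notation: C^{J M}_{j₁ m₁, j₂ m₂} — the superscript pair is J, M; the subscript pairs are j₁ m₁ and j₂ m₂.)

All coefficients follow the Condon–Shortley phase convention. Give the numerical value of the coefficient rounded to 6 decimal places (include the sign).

j₁+j₂−J=1  J+j₁−j₂=0  J−j₁+j₂=3  j₁+j₂+J+1=5
(j₁±m₁, j₂±m₂, J±M) = (1,0,0,4,0,3)
P² = 144/5
sum k=0..0:
  [0] +1/6 = 1/6
S = 1/6
C² = P²·S² = 4/5 ; C = +0.894427

+0.894427  (= +√(4/5))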